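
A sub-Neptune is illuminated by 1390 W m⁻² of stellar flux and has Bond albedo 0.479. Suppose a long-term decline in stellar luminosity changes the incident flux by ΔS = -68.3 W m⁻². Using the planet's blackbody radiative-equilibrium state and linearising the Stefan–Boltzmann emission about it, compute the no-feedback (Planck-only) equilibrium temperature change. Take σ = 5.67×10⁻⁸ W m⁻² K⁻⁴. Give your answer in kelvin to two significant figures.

Reference equilibrium: T_e = [S(1−α)/(4σ)]^(1/4) = 237.7 K.
ΔF = Δ[S(1−α)]/4 = (1−0.479)·-68.3/4 = -8.896 W m⁻².
Linearising σT⁴ gives d(σT⁴)/dT = 4σT_e³ = 3.046 W m⁻² per K.
So ΔT₀ = -8.896/3.046 = -2.92 K.

-2.9 K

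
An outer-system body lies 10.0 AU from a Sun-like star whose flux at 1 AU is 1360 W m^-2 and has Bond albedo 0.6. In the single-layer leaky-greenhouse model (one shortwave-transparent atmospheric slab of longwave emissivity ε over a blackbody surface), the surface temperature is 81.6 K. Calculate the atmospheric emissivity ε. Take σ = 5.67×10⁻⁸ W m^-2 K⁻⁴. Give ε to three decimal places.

0.918

Flux at the orbit: S = 1360/(10.0)² = 13.60 W m^-2.
First, T_e = [13.60·(1−0.6)/(4σ)]^(1/4) = 69.98 K.
Inverting T_s⁴ = 2T_e⁴/(2−ε): (T_e/T_s)⁴ = 0.5410, so ε = 2(1 − 0.5410) = 0.9180.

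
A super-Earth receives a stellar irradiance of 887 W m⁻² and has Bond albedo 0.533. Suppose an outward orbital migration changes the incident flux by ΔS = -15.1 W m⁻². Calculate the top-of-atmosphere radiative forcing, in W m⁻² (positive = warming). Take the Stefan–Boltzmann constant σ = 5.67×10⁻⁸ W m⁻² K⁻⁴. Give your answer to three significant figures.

-1.76 W m⁻²

Only a fraction (1−α) is absorbed and it's spread over 4πR², so ΔF = (1−α)ΔS/4 = -1.763 W m⁻².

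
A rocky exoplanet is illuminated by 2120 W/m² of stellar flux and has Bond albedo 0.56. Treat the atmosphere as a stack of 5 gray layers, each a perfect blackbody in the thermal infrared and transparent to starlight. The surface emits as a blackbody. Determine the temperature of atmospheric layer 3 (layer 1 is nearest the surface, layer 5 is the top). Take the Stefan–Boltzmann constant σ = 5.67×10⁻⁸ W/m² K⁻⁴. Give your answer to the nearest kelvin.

OLR = S(1−α)/4 = 233.2 W/m²; the top layer radiates at T_e = 253.2 K.
In the N-layer model, layer k (counted from the surface) has T_k = (N+1−k)^(1/4)·T_e.
With k = 3: T_3 = (5+1−3)^¼·253.2 K = 333.3 K.

333 K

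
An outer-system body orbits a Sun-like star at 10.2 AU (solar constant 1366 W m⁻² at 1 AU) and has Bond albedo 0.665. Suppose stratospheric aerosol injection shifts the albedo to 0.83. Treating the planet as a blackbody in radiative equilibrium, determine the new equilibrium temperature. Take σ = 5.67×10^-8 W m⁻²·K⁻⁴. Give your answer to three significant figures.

Flux at the orbit: S = 1366/(10.2)² = 13.13 W m⁻².
T₂ = [S(1−α₂)/(4σ)]^(1/4) = [13.13·0.17/(4σ)]^(1/4) = 56.01 K.

56.0 K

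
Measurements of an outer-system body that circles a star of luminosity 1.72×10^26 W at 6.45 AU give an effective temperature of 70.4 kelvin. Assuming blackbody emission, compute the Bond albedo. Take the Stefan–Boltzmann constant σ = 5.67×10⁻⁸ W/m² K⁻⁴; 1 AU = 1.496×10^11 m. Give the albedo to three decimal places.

d = 6.45 × 1.496×10^11 m = 9.649×10^11 m.
Flux at the orbit: S = L/(4πd²) = 1.72×10^26/(4π·(9.65×10^11)²) = 14.70 W/m².
Rearranging the radiative balance, α = 1 − 4σT⁴/S.
4σT⁴ = 4·5.67×10⁻⁸·(70.4)⁴ = 5.571 W/m².
Hence α = 1 − 5.571/14.70 = 0.6210.

0.621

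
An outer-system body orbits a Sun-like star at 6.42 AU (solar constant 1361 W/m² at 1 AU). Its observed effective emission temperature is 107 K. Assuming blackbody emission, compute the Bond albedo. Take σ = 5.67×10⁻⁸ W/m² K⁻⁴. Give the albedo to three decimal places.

0.100

Flux at the orbit: S = 1361/(6.42)² = 33.02 W/m².
From σT⁴ = S(1−α)/4 we invert for α: 1−α = 4σT⁴/S.
σT⁴ = 7.432 W/m², so 4σT⁴ = 29.73 W/m².
Hence α = 1 − 29.73/33.02 = 0.0997.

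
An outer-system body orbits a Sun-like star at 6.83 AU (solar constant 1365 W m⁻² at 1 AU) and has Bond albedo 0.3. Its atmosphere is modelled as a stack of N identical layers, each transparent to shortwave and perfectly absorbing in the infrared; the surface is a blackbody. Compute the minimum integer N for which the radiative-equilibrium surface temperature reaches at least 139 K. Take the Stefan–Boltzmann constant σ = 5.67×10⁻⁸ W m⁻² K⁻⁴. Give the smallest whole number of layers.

Irradiance scales as 1/d², so S = 1365 W m⁻² × (1/6.83)² = 29.26 W m⁻².
OLR = S(1−α)/4 = 5.121 W m⁻²; the top layer radiates at T_e = 97.48 K.
Need (N+1)T_e⁴ ≥ T_s⁴, i.e. N+1 ≥ (139/97.48)⁴ = 4.133.
Rounding up, N = 4.

4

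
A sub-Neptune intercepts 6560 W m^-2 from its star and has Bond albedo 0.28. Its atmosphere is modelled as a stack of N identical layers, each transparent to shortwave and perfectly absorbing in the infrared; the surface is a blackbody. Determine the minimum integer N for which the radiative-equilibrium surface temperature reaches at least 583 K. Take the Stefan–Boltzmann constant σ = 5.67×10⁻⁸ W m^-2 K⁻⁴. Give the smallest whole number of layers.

5

Top-of-atmosphere balance: σT_e⁴ = S(1−α)/4 = 1181 W m^-2 → T_e = 379.9 K.
Need (N+1)T_e⁴ ≥ T_s⁴, i.e. N+1 ≥ (583/379.9)⁴ = 5.547.
So N ≥ 4.547; the smallest integer is N = 5.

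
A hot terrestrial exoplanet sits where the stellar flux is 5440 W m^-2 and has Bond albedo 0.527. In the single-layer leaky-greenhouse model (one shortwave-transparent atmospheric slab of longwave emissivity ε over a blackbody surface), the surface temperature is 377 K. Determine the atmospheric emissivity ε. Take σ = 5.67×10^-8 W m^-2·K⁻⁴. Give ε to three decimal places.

0.877

TOA balance gives T_e = 326.4 K.
Inverting T_s⁴ = 2T_e⁴/(2−ε): (T_e/T_s)⁴ = 0.5616, so ε = 2(1 − 0.5616) = 0.8767.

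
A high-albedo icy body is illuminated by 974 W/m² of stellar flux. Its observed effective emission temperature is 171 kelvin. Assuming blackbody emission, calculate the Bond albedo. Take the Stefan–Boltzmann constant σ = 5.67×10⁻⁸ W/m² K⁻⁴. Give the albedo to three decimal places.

0.801

From σT⁴ = S(1−α)/4 we invert for α: 1−α = 4σT⁴/S.
σT⁴ = 48.48 W/m², so 4σT⁴ = 193.9 W/m².
1−α = 193.9/974.0 = 0.1991, so α = 0.8009.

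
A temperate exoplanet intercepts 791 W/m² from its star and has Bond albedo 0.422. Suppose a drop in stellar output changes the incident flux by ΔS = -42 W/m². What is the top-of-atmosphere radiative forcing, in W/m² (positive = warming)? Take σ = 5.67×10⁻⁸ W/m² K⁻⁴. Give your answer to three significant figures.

-6.07 W/m²

TOA radiative forcing: ΔF = (1−α)ΔS/4 = 0.578·(-42)/4 = -6.069 W/m².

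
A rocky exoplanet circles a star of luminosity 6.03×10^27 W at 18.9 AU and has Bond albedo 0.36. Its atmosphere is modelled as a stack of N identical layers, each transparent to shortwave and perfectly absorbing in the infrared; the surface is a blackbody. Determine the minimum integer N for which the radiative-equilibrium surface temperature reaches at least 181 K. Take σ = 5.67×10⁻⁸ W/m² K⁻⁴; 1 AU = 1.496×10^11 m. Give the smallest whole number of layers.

Orbital distance: d = 18.9 AU = 2.827×10^12 m.
Spreading L over a sphere of radius d: S = 6.03×10^27/(4π·2.83×10^12²) = 60.02 W/m².
Top-of-atmosphere balance: σT_e⁴ = S(1−α)/4 = 9.604 W/m² → T_e = 114.1 K.
Since T_s⁴ = (N+1)T_e⁴, we need N ≥ (T_s/T_e)⁴ − 1 = 5.337.
So N ≥ 5.337; the smallest integer is N = 6.

6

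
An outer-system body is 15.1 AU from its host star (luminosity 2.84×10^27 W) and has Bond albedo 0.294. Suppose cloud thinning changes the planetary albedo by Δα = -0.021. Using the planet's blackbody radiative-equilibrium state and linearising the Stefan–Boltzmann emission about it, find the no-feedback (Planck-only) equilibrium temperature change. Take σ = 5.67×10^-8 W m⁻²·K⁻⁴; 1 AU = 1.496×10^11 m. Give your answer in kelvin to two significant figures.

0.81 K

d = 15.1 × 1.496×10^11 m = 2.259×10^12 m.
Spreading L over a sphere of radius d: S = 2.84×10^27/(4π·2.26×10^12²) = 44.29 W m⁻².
Unperturbed T_e = [44.29·(1−0.294)/(4σ)]^¼ = 108.4 K.
The change in absorbed flux is Δ[S(1−α)/4] = −SΔα/4 = 0.2325 W m⁻².
Linearising σT⁴ gives d(σT⁴)/dT = 4σT_e³ = 0.2886 W m⁻² per K.
Hence the no-feedback warming is ΔF/(4σT_e³) = 0.806 K.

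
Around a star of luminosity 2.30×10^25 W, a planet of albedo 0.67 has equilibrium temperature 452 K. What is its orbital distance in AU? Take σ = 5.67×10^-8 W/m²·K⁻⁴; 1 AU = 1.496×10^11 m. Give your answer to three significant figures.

0.0534 AU

Required flux: S = 4σT⁴/(1−α) = 28690 W/m².
Then d = [L/(4πS)]^(1/2) = 7.988×10^9 m, i.e. 0.05339 AU.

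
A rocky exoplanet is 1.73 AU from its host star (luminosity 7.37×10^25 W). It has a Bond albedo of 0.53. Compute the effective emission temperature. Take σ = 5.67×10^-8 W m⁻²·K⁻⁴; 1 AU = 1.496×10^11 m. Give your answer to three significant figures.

d = 1.73 × 1.496×10^11 m = 2.588×10^11 m.
Flux at the orbit: S = L/(4πd²) = 7.37×10^25/(4π·(2.59×10^11)²) = 87.56 W m⁻².
Averaging over the sphere, the absorbed flux is S(1−α)/4 = 10.29 W m⁻².
Set σT⁴ = 10.29 → T = (10.29/σ)^(1/4) = 116.1 K.

116 kelvin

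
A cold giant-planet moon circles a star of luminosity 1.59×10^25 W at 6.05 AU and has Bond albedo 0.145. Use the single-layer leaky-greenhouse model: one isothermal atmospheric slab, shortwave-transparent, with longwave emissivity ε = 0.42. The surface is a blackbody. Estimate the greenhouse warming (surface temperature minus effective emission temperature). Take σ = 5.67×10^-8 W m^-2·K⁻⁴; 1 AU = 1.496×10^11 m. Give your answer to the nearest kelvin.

3 K

Orbital distance: d = 6.05 AU = 9.051×10^11 m.
Spreading L over a sphere of radius d: S = 1.59×10^25/(4π·9.05×10^11²) = 1.545 W m^-2.
Effective emission temperature (TOA balance): σT_e⁴ = S(1−α)/4 = 0.3302 W m^-2 → T_e = 49.12 K.
Surface balance with a leaky layer gives σT_s⁴ = σT_e⁴·2/(2−ε), so T_s = T_e·[2/(2−0.42)]^(1/4) = 52.10 K.
T_s − T_e = 52.10 − 49.12 = 2.982 K.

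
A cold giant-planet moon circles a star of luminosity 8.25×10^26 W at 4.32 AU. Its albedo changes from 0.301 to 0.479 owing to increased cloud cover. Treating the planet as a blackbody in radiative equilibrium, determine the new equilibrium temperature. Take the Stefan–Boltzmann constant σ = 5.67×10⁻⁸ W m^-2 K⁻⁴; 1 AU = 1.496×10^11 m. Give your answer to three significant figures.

138 K

d = 4.32 × 1.496×10^11 m = 6.463×10^11 m.
S = L/(4πd²) = 157.2 W m^-2.
New equilibrium: T₂ = [(1−0.479)·157.2/(4σ)]^(1/4) = 137.8 K.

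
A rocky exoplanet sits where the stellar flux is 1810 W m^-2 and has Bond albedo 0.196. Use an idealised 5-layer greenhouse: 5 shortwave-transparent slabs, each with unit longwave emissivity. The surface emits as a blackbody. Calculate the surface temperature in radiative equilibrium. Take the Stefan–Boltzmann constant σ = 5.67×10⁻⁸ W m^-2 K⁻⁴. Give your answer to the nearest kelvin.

443 kelvin

The effective emission temperature is T_e = [S(1−α)/(4σ)]^¼ = 283.0 K.
With N = 5 opaque layers, T_s = (N+1)^(1/4)·T_e = 6^(1/4)·283.0 = 443.0 K.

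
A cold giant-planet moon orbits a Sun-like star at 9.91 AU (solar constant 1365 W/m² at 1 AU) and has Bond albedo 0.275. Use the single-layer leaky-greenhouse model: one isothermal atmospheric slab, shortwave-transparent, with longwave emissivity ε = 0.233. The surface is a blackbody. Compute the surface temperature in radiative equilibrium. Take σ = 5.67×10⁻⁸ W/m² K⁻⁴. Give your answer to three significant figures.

Irradiance scales as 1/d², so S = 1365 W/m² × (1/9.91)² = 13.90 W/m².
The planet radiates to space at T_e = [S(1−α)/(4σ)]^(1/4) = 81.64 K.
Surface balance with a leaky layer gives σT_s⁴ = σT_e⁴·2/(2−ε), so T_s = T_e·[2/(2−0.233)]^(1/4) = 84.21 K.

84.2 K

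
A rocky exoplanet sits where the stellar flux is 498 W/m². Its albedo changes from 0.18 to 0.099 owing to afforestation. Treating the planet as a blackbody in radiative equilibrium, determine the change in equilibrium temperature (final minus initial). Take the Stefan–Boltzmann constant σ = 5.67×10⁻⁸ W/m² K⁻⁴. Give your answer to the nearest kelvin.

Initial: T₁ = [S(1−0.18)/(4σ)]^(1/4) = 206.0 K.
After:  T₂ = [498.0·0.901/(4σ)]^(1/4) = 210.9 K.
ΔT = T₂ − T₁ = 4.909 K.

5 kelvin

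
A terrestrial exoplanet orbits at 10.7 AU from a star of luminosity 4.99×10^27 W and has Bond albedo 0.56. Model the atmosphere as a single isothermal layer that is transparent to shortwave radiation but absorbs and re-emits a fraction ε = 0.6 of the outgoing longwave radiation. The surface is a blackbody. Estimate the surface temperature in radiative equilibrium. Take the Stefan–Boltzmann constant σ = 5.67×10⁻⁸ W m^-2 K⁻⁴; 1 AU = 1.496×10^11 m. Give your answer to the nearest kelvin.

144 K

d = 10.7 × 1.496×10^11 m = 1.601×10^12 m.
Spreading L over a sphere of radius d: S = 4.99×10^27/(4π·1.60×10^12²) = 155.0 W m^-2.
At the top of the atmosphere, σT_e⁴ = S(1−α)/4 = 17.05 W m^-2, giving T_e = 131.7 K.
Surface balance with a leaky layer gives σT_s⁴ = σT_e⁴·2/(2−ε), so T_s = T_e·[2/(2−0.6)]^(1/4) = 144.0 K.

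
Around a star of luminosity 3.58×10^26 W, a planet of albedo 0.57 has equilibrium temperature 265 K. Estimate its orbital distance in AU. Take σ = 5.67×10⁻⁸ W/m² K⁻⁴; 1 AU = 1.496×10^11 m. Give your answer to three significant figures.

0.700 AU

Required flux: S = 4σT⁴/(1−α) = 2601 W/m².
Then d = [L/(4πS)]^(1/2) = 1.047×10^11 m, i.e. 0.6996 AU.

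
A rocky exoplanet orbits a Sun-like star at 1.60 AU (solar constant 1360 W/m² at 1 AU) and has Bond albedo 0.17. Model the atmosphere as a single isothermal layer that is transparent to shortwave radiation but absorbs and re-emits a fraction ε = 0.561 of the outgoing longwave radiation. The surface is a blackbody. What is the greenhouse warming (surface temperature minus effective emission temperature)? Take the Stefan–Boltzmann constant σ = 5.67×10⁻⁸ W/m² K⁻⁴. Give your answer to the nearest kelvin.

Flux at the orbit: S = 1360/(1.60)² = 531.2 W/m².
At the top of the atmosphere, σT_e⁴ = S(1−α)/4 = 110.2 W/m², giving T_e = 210.0 K.
Surface balance with a leaky layer gives σT_s⁴ = σT_e⁴·2/(2−ε), so T_s = T_e·[2/(2−0.561)]^(1/4) = 228.0 K.
Greenhouse warming: T_s − T_e = 18.01 K.

18 K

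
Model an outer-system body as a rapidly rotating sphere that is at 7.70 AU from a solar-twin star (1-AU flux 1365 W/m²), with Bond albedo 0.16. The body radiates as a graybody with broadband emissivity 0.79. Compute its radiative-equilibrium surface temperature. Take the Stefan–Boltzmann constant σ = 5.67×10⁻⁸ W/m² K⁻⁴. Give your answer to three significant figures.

Flux at the orbit: S = 1365/(7.70)² = 23.02 W/m².
The planet absorbs (1−α)S over its disc πR² and re-emits over 4πR², so the mean absorbed flux is (1−0.16)·23.02/4 = 4.835 W/m².
Equating to εσT⁴ with ε = 0.79: T = (4.835/0.79σ)^(1/4) = 101.9 K.

102 K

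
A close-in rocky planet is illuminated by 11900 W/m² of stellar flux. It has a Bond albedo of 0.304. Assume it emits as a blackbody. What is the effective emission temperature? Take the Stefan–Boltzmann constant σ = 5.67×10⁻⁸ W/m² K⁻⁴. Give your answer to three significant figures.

437 kelvin

The planet absorbs (1−α)S over its disc πR² and re-emits over 4πR², so the mean absorbed flux is (1−0.304)·11900/4 = 2071 W/m².
Balancing against σT⁴: T = (2071/5.67×10⁻⁸)^(1/4) = 437.1 K.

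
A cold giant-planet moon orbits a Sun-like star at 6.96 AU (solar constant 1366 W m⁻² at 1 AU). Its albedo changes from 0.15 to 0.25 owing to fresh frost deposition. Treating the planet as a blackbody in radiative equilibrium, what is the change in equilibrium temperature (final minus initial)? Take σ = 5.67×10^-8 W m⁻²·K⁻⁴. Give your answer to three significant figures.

Flux at the orbit: S = 1366/(6.96)² = 28.20 W m⁻².
With α = 0.15, T₁ = 101.4 K.
After:  T₂ = [28.20·0.75/(4σ)]^(1/4) = 98.27 K.
ΔT = T₂ − T₁ = -3.123 K.

-3.12 K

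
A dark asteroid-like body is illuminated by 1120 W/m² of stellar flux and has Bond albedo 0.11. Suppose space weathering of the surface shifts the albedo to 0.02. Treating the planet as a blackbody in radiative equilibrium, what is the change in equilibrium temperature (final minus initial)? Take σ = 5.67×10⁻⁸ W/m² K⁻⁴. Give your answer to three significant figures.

Initial: T₁ = [S(1−0.11)/(4σ)]^(1/4) = 257.5 K.
After:  T₂ = [1120·0.98/(4σ)]^(1/4) = 263.8 K.
ΔT = T₂ − T₁ = 6.276 K.

6.28 K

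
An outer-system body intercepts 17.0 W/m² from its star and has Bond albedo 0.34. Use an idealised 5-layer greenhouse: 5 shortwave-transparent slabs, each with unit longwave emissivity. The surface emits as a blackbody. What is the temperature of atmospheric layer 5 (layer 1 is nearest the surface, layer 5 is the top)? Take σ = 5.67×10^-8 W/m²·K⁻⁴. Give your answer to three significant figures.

83.9 K

The effective emission temperature is T_e = [S(1−α)/(4σ)]^¼ = 83.87 K.
Each opaque layer satisfies 2T_j⁴ = T_{j−1}⁴ + T_{j+1}⁴, giving T_k⁴ = (N+1−k)T_e⁴.
T_5 = (1)^(1/4)·83.87 = 83.87 K.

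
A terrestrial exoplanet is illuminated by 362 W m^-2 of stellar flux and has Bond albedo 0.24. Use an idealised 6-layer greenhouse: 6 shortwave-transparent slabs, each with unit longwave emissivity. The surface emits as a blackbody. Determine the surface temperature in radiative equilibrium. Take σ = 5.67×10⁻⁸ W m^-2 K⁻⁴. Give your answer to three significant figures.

304 kelvin

Top-of-atmosphere balance: σT_e⁴ = S(1−α)/4 = 68.78 W m^-2 → T_e = 186.6 K.
Layer-by-layer balance gives σT_s⁴ = (N+1)σT_e⁴, so T_s = 7^¼·186.6 = 303.6 K.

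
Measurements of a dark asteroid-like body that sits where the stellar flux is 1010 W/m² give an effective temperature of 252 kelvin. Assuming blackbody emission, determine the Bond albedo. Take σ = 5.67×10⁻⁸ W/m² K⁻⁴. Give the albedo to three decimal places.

Rearranging the radiative balance, α = 1 − 4σT⁴/S.
4σT⁴ = 4·5.67×10⁻⁸·(252)⁴ = 914.6 W/m².
1−α = 914.6/1010 = 0.9056, so α = 0.0944.

0.094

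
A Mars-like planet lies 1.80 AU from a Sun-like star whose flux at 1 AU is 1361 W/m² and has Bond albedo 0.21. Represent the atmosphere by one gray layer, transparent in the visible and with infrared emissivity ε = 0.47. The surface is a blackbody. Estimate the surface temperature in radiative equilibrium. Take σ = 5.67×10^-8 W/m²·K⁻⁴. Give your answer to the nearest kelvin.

Flux at the orbit: S = 1361/(1.80)² = 420.1 W/m².
The planet radiates to space at T_e = [S(1−α)/(4σ)]^(1/4) = 195.6 K.
For a single slab of emissivity ε, T_s⁴ = 2T_e⁴/(2−ε); thus T_s = 195.6·(1.307)^(1/4) = 209.1 K.

209 K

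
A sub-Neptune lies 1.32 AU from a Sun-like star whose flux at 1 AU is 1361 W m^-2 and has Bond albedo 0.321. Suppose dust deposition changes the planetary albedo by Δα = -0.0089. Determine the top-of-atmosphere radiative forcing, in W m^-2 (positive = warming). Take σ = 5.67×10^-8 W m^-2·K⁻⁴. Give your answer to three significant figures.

Flux at the orbit: S = 1361/(1.32)² = 781.1 W m^-2.
The change in absorbed flux is Δ[S(1−α)/4] = −SΔα/4 = 1.738 W m^-2.

1.74 W m^-2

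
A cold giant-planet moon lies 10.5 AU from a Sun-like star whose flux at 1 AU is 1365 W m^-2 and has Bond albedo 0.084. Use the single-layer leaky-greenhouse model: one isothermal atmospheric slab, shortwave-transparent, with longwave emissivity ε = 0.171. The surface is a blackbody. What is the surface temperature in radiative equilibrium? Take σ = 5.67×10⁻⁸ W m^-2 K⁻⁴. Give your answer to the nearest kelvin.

By the inverse-square law, S = 1365/10.5² = 12.38 W m^-2.
Effective emission temperature (TOA balance): σT_e⁴ = S(1−α)/4 = 2.835 W m^-2 → T_e = 84.09 K.
Surface balance with a leaky layer gives σT_s⁴ = σT_e⁴·2/(2−ε), so T_s = T_e·[2/(2−0.171)]^(1/4) = 85.99 K.

86 kelvin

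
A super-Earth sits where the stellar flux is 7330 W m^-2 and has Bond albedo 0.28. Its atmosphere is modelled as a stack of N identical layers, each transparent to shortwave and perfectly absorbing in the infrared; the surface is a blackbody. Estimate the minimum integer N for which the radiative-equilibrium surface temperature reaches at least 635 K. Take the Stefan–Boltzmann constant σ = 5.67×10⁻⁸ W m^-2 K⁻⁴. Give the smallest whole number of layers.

6

Top-of-atmosphere balance: σT_e⁴ = S(1−α)/4 = 1319 W m^-2 → T_e = 390.6 K.
Need (N+1)T_e⁴ ≥ T_s⁴, i.e. N+1 ≥ (635/390.6)⁴ = 6.987.
The minimum whole number is N = 6.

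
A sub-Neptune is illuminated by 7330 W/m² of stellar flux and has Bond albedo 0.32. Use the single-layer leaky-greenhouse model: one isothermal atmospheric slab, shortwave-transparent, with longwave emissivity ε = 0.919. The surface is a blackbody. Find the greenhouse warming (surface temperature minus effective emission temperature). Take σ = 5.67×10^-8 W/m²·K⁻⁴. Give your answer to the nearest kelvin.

64 K

At the top of the atmosphere, σT_e⁴ = S(1−α)/4 = 1246 W/m², giving T_e = 385.0 K.
Surface balance with a leaky layer gives σT_s⁴ = σT_e⁴·2/(2−ε), so T_s = T_e·[2/(2−0.919)]^(1/4) = 449.0 K.
Greenhouse warming: T_s − T_e = 64.02 K.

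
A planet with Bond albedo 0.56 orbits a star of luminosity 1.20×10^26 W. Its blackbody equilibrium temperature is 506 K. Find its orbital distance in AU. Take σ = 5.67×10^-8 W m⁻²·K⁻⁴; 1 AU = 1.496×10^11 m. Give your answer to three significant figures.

0.112 AU

Required flux: S = 4σT⁴/(1−α) = 33790 W m⁻².
S = L/(4πd²) → d = √(L/4πS) = √(1.20×10^26/(4π·33790)) = 1.681×10^10 m = 0.1124 AU.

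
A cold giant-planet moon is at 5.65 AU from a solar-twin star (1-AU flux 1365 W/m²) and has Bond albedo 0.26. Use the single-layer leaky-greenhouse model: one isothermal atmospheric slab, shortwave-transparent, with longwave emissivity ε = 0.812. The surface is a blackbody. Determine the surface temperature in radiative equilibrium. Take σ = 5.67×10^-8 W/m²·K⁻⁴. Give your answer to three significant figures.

124 kelvin

By the inverse-square law, S = 1365/5.65² = 42.76 W/m².
The planet radiates to space at T_e = [S(1−α)/(4σ)]^(1/4) = 108.7 K.
The surface balance (absorbed SW + ε·downward IR = σT_s⁴) with T_a⁴ = T_s⁴/2 reduces to T_s = T_e·[2/(2−ε)]^¼ = 123.8 K.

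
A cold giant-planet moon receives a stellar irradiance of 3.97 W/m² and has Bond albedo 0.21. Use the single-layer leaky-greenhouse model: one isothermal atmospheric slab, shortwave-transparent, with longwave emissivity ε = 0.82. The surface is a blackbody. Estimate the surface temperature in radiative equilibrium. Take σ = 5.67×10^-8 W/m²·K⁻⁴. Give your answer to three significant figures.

69.6 kelvin

Effective emission temperature (TOA balance): σT_e⁴ = S(1−α)/4 = 0.7841 W/m² → T_e = 60.98 K.
For a single slab of emissivity ε, T_s⁴ = 2T_e⁴/(2−ε); thus T_s = 60.98·(1.695)^(1/4) = 69.58 K.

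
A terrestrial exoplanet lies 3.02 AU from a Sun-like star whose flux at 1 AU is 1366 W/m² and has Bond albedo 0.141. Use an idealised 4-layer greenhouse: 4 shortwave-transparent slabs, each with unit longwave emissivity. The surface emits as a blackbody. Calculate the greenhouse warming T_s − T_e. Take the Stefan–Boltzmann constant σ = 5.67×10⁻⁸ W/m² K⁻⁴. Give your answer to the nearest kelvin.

Irradiance scales as 1/d², so S = 1366 W/m² × (1/3.02)² = 149.8 W/m².
Top-of-atmosphere balance: σT_e⁴ = S(1−α)/4 = 32.16 W/m² → T_e = 154.3 K.
Surface: T_s = (5)^¼·T_e = 230.8 K.
So the greenhouse effect raises the surface by 230.8 − 154.3 = 76.45 K.

76 kelvin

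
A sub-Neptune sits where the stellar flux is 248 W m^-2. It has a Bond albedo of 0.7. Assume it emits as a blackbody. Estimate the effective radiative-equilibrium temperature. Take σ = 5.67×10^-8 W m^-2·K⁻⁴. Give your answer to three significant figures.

135 kelvin

The planet absorbs (1−α)S over its disc πR² and re-emits over 4πR², so the mean absorbed flux is (1−0.7)·248.0/4 = 18.60 W m^-2.
Balancing against σT⁴: T = (18.60/5.67×10⁻⁸)^(1/4) = 134.6 K.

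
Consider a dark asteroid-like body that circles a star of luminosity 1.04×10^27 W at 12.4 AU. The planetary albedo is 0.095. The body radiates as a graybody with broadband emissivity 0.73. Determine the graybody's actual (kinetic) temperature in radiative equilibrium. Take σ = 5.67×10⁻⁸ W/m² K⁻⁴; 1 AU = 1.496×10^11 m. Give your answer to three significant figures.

d = 12.4 × 1.496×10^11 m = 1.855×10^12 m.
S = L/(4πd²) = 24.05 W/m².
Averaging over the sphere, the absorbed flux is S(1−α)/4 = 5.441 W/m².
Radiative balance εσT⁴ = 5.441 gives T = [5.441/(0.73·σ)]^(1/4) = 107.1 K.

107 kelvin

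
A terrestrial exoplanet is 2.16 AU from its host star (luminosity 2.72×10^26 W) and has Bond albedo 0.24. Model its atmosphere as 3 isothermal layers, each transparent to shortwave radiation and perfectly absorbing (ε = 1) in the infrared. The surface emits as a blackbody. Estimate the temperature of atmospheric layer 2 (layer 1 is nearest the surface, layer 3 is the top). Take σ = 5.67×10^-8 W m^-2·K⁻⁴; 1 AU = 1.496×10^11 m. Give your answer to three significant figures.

Orbital distance: d = 2.16 AU = 3.231×10^11 m.
Spreading L over a sphere of radius d: S = 2.72×10^26/(4π·3.23×10^11²) = 207.3 W m^-2.
The effective emission temperature is T_e = [S(1−α)/(4σ)]^¼ = 162.3 K.
The net upward flux σT_e⁴ is constant between every pair of levels, so T_k⁴ = (N+1−k)T_e⁴.
With k = 2: T_2 = (3+1−2)^¼·162.3 K = 193.1 K.

193 K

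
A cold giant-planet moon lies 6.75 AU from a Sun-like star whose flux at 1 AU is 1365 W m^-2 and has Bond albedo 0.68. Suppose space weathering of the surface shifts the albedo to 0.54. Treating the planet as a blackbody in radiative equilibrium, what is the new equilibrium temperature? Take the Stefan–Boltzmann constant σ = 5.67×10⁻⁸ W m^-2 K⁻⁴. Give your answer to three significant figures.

Irradiance scales as 1/d², so S = 1365 W m^-2 × (1/6.75)² = 29.96 W m^-2.
With the new albedo, S(1−α₂)/4 = 3.445 W m^-2, so T₂ = 88.29 K.

88.3 K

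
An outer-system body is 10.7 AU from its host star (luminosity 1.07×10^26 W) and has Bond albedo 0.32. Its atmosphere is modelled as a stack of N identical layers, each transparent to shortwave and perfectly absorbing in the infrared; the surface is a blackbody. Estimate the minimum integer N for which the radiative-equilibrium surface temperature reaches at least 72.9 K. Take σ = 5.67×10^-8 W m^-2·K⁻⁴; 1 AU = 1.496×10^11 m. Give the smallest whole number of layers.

Orbital distance: d = 10.7 AU = 1.601×10^12 m.
Flux at the orbit: S = L/(4πd²) = 1.07×10^26/(4π·(1.60×10^12)²) = 3.323 W m^-2.
Top-of-atmosphere balance: σT_e⁴ = S(1−α)/4 = 0.5649 W m^-2 → T_e = 56.18 K.
Since T_s⁴ = (N+1)T_e⁴, we need N ≥ (T_s/T_e)⁴ − 1 = 1.835.
Rounding up, N = 2.

2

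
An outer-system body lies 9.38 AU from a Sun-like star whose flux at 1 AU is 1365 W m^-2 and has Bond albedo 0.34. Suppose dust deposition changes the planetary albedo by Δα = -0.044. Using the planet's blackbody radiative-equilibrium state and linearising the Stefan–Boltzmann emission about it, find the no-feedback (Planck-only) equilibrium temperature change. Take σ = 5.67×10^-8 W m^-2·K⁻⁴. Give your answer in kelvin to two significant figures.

Flux at the orbit: S = 1365/(9.38)² = 15.51 W m^-2.
Reference equilibrium: T_e = [S(1−α)/(4σ)]^(1/4) = 81.97 K.
The change in absorbed flux is Δ[S(1−α)/4] = −SΔα/4 = 0.1707 W m^-2.
The Planck feedback parameter is 4σT_e³ = 0.1249 W m^-2/K.
So ΔT₀ = 0.1707/0.1249 = 1.37 K.

1.4 K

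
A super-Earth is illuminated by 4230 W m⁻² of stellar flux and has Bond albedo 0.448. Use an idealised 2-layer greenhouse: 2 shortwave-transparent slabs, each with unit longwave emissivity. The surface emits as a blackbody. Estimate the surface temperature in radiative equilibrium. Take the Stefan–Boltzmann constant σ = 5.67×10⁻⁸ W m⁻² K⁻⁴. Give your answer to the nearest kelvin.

The effective emission temperature is T_e = [S(1−α)/(4σ)]^¼ = 318.5 K.
For an N-layer opaque stack, T_s⁴ = (N+1)T_e⁴, hence T_s = (3)^(1/4)×318.5 K = 419.2 K.

419 K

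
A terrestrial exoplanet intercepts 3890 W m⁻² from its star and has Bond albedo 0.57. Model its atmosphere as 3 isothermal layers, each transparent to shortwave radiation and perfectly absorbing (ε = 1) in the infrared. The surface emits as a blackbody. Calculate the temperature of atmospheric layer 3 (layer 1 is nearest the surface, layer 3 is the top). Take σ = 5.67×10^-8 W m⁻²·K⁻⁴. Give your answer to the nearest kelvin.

293 K

The effective emission temperature is T_e = [S(1−α)/(4σ)]^¼ = 293.1 K.
The net upward flux σT_e⁴ is constant between every pair of levels, so T_k⁴ = (N+1−k)T_e⁴.
T_3 = (1)^(1/4)·293.1 = 293.1 K.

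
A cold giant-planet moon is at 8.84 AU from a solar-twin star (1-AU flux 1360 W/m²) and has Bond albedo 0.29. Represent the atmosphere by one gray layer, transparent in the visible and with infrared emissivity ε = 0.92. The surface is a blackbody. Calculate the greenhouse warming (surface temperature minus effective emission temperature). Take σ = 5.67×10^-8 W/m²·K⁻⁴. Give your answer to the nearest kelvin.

14 K

By the inverse-square law, S = 1360/8.84² = 17.40 W/m².
At the top of the atmosphere, σT_e⁴ = S(1−α)/4 = 3.089 W/m², giving T_e = 85.91 K.
For a single slab of emissivity ε, T_s⁴ = 2T_e⁴/(2−ε); thus T_s = 85.91·(1.852)^(1/4) = 100.2 K.
T_s − T_e = 100.2 − 85.91 = 14.31 K.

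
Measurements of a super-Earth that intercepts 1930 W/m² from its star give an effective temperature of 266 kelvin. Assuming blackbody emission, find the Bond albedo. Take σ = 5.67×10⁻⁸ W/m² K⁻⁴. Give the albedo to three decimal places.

0.412

From σT⁴ = S(1−α)/4 we invert for α: 1−α = 4σT⁴/S.
σT⁴ = 283.9 W/m², so 4σT⁴ = 1135 W/m².
1−α = 1135/1930 = 0.5883, so α = 0.4117.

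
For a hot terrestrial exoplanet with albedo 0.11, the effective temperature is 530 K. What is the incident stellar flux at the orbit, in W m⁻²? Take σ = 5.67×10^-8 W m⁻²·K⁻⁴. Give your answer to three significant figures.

20100 W m⁻²

From S(1−α)/4 = σT⁴: S = 4σT⁴/(1−α).
σT⁴ = 5.67×10⁻⁸·(530)⁴ = 4474 W m⁻².
S = 4·4474/0.89 = 20110 W m⁻².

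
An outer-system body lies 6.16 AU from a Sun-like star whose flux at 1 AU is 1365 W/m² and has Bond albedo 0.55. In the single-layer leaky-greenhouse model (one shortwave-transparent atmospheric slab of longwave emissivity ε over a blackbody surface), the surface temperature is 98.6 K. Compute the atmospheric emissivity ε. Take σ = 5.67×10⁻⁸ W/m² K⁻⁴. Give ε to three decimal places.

Irradiance scales as 1/d², so S = 1365 W/m² × (1/6.16)² = 35.97 W/m².
First, T_e = [35.97·(1−0.55)/(4σ)]^(1/4) = 91.91 K.
T_s⁴ = T_e⁴·2/(2−ε) → ε = 2 − 2(T_e/T_s)⁴ = 2 − 2·(91.91/98.6)⁴ = 0.4897.

0.490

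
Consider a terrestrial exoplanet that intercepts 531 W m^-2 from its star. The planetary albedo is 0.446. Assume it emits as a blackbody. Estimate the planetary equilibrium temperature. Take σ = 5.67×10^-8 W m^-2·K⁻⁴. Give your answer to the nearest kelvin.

190 kelvin

The planet absorbs (1−α)S over its disc πR² and re-emits over 4πR², so the mean absorbed flux is (1−0.446)·531.0/4 = 73.54 W m^-2.
Set σT⁴ = 73.54 → T = (73.54/σ)^(1/4) = 189.8 K.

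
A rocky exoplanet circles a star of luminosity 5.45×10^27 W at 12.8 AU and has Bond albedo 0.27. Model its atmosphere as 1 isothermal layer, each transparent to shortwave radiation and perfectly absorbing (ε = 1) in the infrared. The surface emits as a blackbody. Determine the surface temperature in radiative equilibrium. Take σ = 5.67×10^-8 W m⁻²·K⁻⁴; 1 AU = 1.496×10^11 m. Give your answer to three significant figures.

Orbital distance: d = 12.8 AU = 1.915×10^12 m.
Flux at the orbit: S = L/(4πd²) = 5.45×10^27/(4π·(1.91×10^12)²) = 118.3 W m⁻².
Top-of-atmosphere balance: σT_e⁴ = S(1−α)/4 = 21.59 W m⁻² → T_e = 139.7 K.
For an N-layer opaque stack, T_s⁴ = (N+1)T_e⁴, hence T_s = (2)^(1/4)×139.7 K = 166.1 K.

166 K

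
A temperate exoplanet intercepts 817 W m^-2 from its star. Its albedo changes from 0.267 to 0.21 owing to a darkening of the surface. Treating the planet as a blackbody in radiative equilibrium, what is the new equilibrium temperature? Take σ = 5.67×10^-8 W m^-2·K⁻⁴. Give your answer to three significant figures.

With the new albedo, S(1−α₂)/4 = 161.4 W m^-2, so T₂ = 231.0 K.

231 kelvin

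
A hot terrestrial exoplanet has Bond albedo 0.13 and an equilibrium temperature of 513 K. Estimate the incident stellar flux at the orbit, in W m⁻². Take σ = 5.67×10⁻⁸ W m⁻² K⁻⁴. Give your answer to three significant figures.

18100 W m⁻²

From S(1−α)/4 = σT⁴: S = 4σT⁴/(1−α).
σT⁴ = 5.67×10⁻⁸·(513)⁴ = 3927 W m⁻².
So S = 4×3927/(1−0.13) = 18050 W m⁻².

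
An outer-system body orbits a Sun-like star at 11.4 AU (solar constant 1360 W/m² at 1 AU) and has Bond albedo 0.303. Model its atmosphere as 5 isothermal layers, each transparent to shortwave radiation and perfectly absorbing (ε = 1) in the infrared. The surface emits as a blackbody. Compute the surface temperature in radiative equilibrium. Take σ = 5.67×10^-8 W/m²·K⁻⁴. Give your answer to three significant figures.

118 K

Irradiance scales as 1/d², so S = 1360 W/m² × (1/11.4)² = 10.46 W/m².
Top-of-atmosphere balance: σT_e⁴ = S(1−α)/4 = 1.823 W/m² → T_e = 75.31 K.
Layer-by-layer balance gives σT_s⁴ = (N+1)σT_e⁴, so T_s = 6^¼·75.31 = 117.9 K.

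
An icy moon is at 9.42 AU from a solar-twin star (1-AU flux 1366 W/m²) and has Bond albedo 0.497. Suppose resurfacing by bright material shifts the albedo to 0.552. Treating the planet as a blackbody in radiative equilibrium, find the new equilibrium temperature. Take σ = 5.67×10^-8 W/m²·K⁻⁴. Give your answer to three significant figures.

Irradiance scales as 1/d², so S = 1366 W/m² × (1/9.42)² = 15.39 W/m².
With the new albedo, S(1−α₂)/4 = 1.724 W/m², so T₂ = 74.26 K.

74.3 kelvin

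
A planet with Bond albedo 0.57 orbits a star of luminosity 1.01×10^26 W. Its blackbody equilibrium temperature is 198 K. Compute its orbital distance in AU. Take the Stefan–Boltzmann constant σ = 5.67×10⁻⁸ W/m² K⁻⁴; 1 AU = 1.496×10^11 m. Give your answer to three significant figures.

0.666 AU

The flux needed for this T is 4σT⁴/(1−0.57) = 810.7 W/m².
S = L/(4πd²) → d = √(L/4πS) = √(1.01×10^26/(4π·810.7)) = 9.957×10^10 m = 0.6656 AU.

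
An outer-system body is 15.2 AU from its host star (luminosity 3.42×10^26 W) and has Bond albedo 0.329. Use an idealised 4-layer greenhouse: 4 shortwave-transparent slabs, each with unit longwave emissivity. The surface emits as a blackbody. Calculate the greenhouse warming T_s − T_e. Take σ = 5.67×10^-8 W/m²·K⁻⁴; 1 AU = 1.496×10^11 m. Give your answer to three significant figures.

d = 15.2 × 1.496×10^11 m = 2.274×10^12 m.
S = L/(4πd²) = 5.263 W/m².
Top-of-atmosphere balance: σT_e⁴ = S(1−α)/4 = 0.8829 W/m² → T_e = 62.82 K.
T_s = (N+1)^(1/4)·T_e = 93.94 K.
So the greenhouse effect raises the surface by 93.94 − 62.82 = 31.12 K.

31.1 K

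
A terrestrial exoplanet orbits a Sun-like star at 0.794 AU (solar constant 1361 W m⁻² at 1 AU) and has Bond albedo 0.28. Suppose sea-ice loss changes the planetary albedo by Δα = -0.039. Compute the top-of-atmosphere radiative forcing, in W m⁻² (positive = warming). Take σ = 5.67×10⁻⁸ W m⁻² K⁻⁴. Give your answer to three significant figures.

By the inverse-square law, S = 1361/0.794² = 2159 W m⁻².
TOA radiative forcing: ΔF = −S·Δα/4 = −2159·(-0.039)/4 = 21.05 W m⁻².

21.0 W m⁻²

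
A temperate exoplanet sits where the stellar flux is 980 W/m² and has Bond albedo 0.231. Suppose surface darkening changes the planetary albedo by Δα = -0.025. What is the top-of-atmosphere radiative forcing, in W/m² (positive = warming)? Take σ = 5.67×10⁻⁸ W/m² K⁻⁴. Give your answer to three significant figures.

6.12 W/m²

The change in absorbed flux is Δ[S(1−α)/4] = −SΔα/4 = 6.125 W/m².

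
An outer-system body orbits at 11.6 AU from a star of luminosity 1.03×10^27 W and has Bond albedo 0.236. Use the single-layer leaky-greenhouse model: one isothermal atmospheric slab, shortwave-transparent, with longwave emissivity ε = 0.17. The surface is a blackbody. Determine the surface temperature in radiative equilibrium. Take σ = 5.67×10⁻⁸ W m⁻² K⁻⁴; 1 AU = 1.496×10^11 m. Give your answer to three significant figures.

d = 11.6 × 1.496×10^11 m = 1.735×10^12 m.
S = L/(4πd²) = 27.22 W m⁻².
Effective emission temperature (TOA balance): σT_e⁴ = S(1−α)/4 = 5.199 W m⁻² → T_e = 97.85 K.
For a single slab of emissivity ε, T_s⁴ = 2T_e⁴/(2−ε); thus T_s = 97.85·(1.093)^(1/4) = 100.1 K.

100 K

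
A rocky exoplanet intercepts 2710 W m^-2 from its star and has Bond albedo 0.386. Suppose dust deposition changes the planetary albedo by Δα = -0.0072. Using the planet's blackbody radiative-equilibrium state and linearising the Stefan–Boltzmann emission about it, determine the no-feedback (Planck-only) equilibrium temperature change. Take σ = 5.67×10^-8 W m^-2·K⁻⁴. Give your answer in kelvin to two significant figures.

Unperturbed T_e = [2710·(1−0.386)/(4σ)]^¼ = 292.7 K.
TOA radiative forcing: ΔF = −S·Δα/4 = −2710·(-0.0072)/4 = 4.878 W m^-2.
The Planck feedback parameter is 4σT_e³ = 5.685 W m^-2/K.
Hence the no-feedback warming is ΔF/(4σT_e³) = 0.858 K.

0.86 K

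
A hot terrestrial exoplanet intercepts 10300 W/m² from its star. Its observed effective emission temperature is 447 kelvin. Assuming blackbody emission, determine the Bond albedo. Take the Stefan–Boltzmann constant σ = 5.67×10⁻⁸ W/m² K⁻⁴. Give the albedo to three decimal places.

Energy balance: S(1−α)/4 = σT⁴, so 1−α = 4σT⁴/S.
4σT⁴ = 4·5.67×10⁻⁸·(447)⁴ = 9055 W/m².
1−α = 9055/10300 = 0.8791, so α = 0.1209.

0.121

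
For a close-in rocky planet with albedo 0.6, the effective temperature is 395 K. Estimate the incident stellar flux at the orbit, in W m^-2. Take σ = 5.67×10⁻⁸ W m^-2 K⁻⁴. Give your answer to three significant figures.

13800 W m^-2

From S(1−α)/4 = σT⁴: S = 4σT⁴/(1−α).
σT⁴ = 5.67×10⁻⁸·(395)⁴ = 1380 W m^-2.
S = 4·1380/0.4 = 13800 W m^-2.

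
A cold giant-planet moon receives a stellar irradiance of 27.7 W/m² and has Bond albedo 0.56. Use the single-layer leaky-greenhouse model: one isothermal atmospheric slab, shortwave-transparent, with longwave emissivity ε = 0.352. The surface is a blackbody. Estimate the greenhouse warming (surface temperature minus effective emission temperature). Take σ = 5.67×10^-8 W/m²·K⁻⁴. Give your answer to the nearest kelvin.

At the top of the atmosphere, σT_e⁴ = S(1−α)/4 = 3.047 W/m², giving T_e = 85.62 K.
For a single slab of emissivity ε, T_s⁴ = 2T_e⁴/(2−ε); thus T_s = 85.62·(1.214)^(1/4) = 89.86 K.
T_s − T_e = 89.86 − 85.62 = 4.246 K.

4 kelvin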